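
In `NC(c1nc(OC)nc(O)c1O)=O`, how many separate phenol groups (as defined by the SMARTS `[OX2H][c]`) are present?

2

[OX2H][c] is the SMARTS for a phenol: a hydroxyl oxygen attached to an aromatic carbon.
The molecule carries 2 separate instances of a hydroxyl group (-OH) meeting every constraint; each maps to a distinct set of atoms, giving 2 matches.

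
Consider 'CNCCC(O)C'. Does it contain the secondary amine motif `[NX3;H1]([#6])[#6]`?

The pattern [NX3;H1]([#6])[#6] describes a trivalent nitrogen with one H, bonded to two carbons — a secondary amine.
The molecule carries an N-methylamino group (-NHCH3), whose atoms satisfy every constraint of the query, so the pattern matches.

Yes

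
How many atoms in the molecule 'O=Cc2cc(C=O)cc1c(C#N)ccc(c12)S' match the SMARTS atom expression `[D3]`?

6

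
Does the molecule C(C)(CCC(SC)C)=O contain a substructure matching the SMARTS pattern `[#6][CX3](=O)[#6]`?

Yes

The pattern [#6][CX3](=O)[#6] describes a carbonyl carbon (no H) flanked by two carbons — a ketone.
The molecule carries an acetyl/ketone group (-C(=O)CH3), whose atoms satisfy every constraint of the query, so the pattern matches.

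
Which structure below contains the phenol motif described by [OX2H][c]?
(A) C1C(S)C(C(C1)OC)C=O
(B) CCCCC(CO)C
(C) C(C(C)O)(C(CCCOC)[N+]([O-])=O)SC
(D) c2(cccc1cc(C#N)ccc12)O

[OX2H][c] describes a hydroxyl oxygen attached to an aromatic carbon (a phenol).
(A) has a methoxy ether (-OCH3) but the oxygen has H0, not H1.
(B) has a hydroxyl group (-OH) but the -OH is on an aliphatic carbon, not an aromatic c.
(C) has a hydroxyl group (-OH) but the -OH is on an aliphatic carbon, not an aromatic c.
(D) contains a hydroxyl group (-OH), which satisfies every atom and bond constraint.
So the answer is (D).

D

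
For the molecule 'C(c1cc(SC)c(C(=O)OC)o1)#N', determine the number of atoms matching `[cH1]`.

1

The query [cH1] means: aromatic carbon bearing exactly one hydrogen.
Check the 13 heavy atoms by environment: 1× o (aromatic, H0) → no; 3× c (aromatic, H0) → no; 1× c (aromatic, H1) → match; 2× C (H0) → no; 1× N (H0) → no; 1× S (H0) → no; 2× C (H3) → no; 2× O (H0) → no.
That gives 1 matching atom.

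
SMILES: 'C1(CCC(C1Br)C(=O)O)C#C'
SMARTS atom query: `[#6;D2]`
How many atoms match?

3

Check the 11 heavy atoms by environment: 4× C (D3) → no; 3× C (D2) → match; 2× O (D1) → no; 1× C (D1) → no; 1× Br (D1) → no.
That gives 3 matching atoms.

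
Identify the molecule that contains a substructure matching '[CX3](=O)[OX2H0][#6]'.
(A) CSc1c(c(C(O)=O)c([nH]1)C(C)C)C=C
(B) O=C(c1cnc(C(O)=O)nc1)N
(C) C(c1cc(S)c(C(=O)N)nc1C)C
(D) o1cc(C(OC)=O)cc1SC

[CX3](=O)[OX2H0][#6] describes a carbonyl carbon bonded to an oxygen that is itself bonded to carbon (no H on that O) (an ester).
(A) has a carboxylic acid group (-C(=O)OH) but the singly-bonded O carries H (OX2H1, not H0).
(B) has a carboxylic acid group (-C(=O)OH) but the singly-bonded O carries H (OX2H1, not H0).
(C) has a primary amide (-C(=O)NH2) but the carbonyl is bonded to N, not to an O-C linkage.
(D) contains a methyl-ester group (-C(=O)OCH3), which satisfies every atom and bond constraint.
So the answer is (D).

D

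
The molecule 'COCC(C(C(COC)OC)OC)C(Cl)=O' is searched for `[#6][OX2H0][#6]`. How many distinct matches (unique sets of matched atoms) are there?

[#6][OX2H0][#6] is the SMARTS for an ether: an aliphatic oxygen bridging two carbons with no H on the oxygen.
The molecule carries 4 separate instances of a methoxy ether (-OCH3) meeting every constraint; each maps to a distinct set of atoms, giving 4 matches.

4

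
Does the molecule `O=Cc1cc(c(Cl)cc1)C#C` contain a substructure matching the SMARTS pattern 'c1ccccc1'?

The pattern c1ccccc1 describes six aromatic carbons in a ring — a benzene ring.
The required atom environment is present in the molecule, so the pattern matches.

Yes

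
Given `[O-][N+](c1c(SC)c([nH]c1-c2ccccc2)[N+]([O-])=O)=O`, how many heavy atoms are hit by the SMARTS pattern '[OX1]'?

4

The query [OX1] means: aliphatic oxygen with one total connection — typically a carbonyl =O or an oxide.
Check the 19 heavy atoms by environment: 1× n (aromatic, X3) → no; 10× c (aromatic, X3) → no; 2× N (charge +1, X3) → no; 2× O (charge -1, X1) → match; 2× O (X1) → match; 1× S (X2) → no; 1× C (X4) → no.
Summing the matching environments: 2 + 2 = 4 matching atoms.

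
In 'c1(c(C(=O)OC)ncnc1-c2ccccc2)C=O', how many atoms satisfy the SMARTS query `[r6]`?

12

Check the 18 heavy atoms by environment: 2× n (aromatic, in 6-ring) → match; 10× c (aromatic, in 6-ring) → match; 3× C (acyclic) → no; 3× O (acyclic) → no.
Summing the matching environments: 2 + 10 = 12 matching atoms.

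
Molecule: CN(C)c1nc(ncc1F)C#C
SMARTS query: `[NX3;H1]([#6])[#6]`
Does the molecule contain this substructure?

No

The pattern [NX3;H1]([#6])[#6] describes a trivalent nitrogen with one H, bonded to two carbons — a secondary amine.
The closest candidate here is a dimethylamino group (-N(CH3)2), but the nitrogen has H0, not H1. No other fragment satisfies the full query, so there is no match.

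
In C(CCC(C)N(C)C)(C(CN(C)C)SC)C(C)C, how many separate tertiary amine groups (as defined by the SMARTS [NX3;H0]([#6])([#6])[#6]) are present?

2

[NX3;H0]([#6])([#6])[#6] is the SMARTS for a tertiary amine: a trivalent nitrogen with no H, bonded to three carbons.
The molecule carries 2 separate instances of a dimethylamino group (-N(CH3)2) meeting every constraint; each maps to a distinct set of atoms, giving 2 matches.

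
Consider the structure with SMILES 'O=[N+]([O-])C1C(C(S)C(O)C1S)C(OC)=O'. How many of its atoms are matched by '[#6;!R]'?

Check the 15 heavy atoms by environment: 5× C (in 5-ring) → no; 2× C (acyclic) → match; 4× O (acyclic) → no; 2× S (acyclic) → no; 1× N (charge +1, acyclic) → no; 1× O (charge -1, acyclic) → no.
That gives 2 matching atoms.

2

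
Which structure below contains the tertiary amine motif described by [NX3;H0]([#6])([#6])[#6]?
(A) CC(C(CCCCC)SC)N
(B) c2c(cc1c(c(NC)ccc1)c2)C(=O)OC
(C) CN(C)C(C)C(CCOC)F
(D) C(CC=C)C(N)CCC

[NX3;H0]([#6])([#6])[#6] describes a trivalent nitrogen with no H, bonded to three carbons (a tertiary amine).
(A) has a primary amino group (-NH2) but the nitrogen has H2, not H0 with three carbons.
(B) has an N-methylamino group (-NHCH3) but the nitrogen still has one H (H1), not H0.
(C) contains a dimethylamino group (-N(CH3)2), which satisfies every atom and bond constraint.
(D) has a primary amino group (-NH2) but the nitrogen has H2, not H0 with three carbons.
So the answer is (C).

C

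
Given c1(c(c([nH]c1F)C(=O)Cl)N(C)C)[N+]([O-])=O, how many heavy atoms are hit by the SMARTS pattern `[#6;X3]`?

5

Check the 15 heavy atoms by environment: 1× n (aromatic, X3) → no; 4× c (aromatic, X3) → match; 1× F (X1) → no; 1× N (charge +1, X3) → no; 1× O (charge -1, X1) → no; 2× O (X1) → no; 1× C (X3) → match; 1× Cl (X1) → no; 1× N (X3) → no; 2× C (X4) → no.
Summing the matching environments: 4 + 1 = 5 matching atoms.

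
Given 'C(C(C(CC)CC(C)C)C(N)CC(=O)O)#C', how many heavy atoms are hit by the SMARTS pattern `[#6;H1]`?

5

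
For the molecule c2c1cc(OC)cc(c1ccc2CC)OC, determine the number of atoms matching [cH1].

5

Check the 16 heavy atoms by environment: 5× c (aromatic, H0) → no; 5× c (aromatic, H1) → match; 1× C (H2) → no; 3× C (H3) → no; 2× O (H0) → no.
That gives 5 matching atoms.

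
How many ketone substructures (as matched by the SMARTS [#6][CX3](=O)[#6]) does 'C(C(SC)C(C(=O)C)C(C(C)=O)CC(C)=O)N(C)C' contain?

[#6][CX3](=O)[#6] is the SMARTS for a ketone: a carbonyl carbon (no H) flanked by two carbons.
The molecule carries 3 separate instances of an acetyl/ketone group (-C(=O)CH3) meeting every constraint; each maps to a distinct set of atoms, giving 3 matches.

3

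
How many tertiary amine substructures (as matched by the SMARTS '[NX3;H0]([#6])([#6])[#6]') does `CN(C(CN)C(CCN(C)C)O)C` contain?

[NX3;H0]([#6])([#6])[#6] is the SMARTS for a tertiary amine: a trivalent nitrogen with no H, bonded to three carbons.
The molecule carries 2 separate instances of a dimethylamino group (-N(CH3)2) meeting every constraint; each maps to a distinct set of atoms, giving 2 matches.

2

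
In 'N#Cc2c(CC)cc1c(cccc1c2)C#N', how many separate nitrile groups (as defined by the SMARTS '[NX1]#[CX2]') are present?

2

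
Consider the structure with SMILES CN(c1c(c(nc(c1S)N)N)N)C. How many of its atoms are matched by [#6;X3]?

5

The query [#6;X3] means: any carbon (aromatic or not) with three total connections.
Check the 13 heavy atoms by environment: 1× n (aromatic, X2) → no; 5× c (aromatic, X3) → match; 4× N (X3) → no; 1× S (X2) → no; 2× C (X4) → no.
That gives 5 matching atoms.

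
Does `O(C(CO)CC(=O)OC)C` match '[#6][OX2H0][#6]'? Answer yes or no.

Yes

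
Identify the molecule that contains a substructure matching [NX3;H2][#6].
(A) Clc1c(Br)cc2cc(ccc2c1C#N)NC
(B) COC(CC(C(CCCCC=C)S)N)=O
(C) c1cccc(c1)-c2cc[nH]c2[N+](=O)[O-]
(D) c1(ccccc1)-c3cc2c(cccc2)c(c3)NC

B

[NX3;H2][#6] describes a trivalent nitrogen with two H attached to carbon (a primary amine).
(A) has a nitrile (-C#N) but the nitrogen is NX1 (triple-bonded), not NX3 with two H.
(B) contains a primary amino group (-NH2), which satisfies every atom and bond constraint.
(C) has a nitro group (-[N+](=O)[O-]) but the nitrogen is [N+] with no H, not NX3H2.
(D) has an N-methylamino group (-NHCH3) but the nitrogen bears two carbons and only one H (H1), not H2.
So the answer is (B).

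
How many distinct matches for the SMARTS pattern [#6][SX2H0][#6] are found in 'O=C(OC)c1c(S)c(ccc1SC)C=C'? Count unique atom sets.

1

[#6][SX2H0][#6] is the SMARTS for a thioether: an aliphatic sulfur bridging two carbons with no H on the sulfur.
Exactly one fragment in the molecule meets all constraints, giving 1 match.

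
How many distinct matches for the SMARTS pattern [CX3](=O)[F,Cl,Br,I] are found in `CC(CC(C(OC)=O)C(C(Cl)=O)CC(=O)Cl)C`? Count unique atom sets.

2

[CX3](=O)[F,Cl,Br,I] is the SMARTS for an acyl halide: a carbonyl carbon bonded to a halogen.
The molecule carries 2 separate instances of an acyl chloride (-C(=O)Cl) meeting every constraint; each maps to a distinct set of atoms, giving 2 matches.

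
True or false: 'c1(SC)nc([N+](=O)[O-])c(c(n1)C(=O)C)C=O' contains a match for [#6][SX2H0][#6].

The pattern [#6][SX2H0][#6] describes an aliphatic sulfur bridging two carbons with no H on the sulfur — a thioether.
The molecule carries a methylthio ether (-SCH3), whose atoms satisfy every constraint of the query, so the pattern matches.

True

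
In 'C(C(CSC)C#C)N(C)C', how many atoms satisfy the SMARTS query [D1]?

4

The query [D1] means: atom with exactly one heavy-atom neighbour (degree 1).
Check the 10 heavy atoms by environment: 3× C (D2) → no; 1× C (D3) → no; 1× N (D3) → no; 4× C (D1) → match; 1× S (D2) → no.
That gives 4 matching atoms.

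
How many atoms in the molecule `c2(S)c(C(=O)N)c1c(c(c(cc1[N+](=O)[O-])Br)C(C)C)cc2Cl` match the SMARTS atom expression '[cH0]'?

Check the 22 heavy atoms by environment: 8× c (aromatic, H0) → match; 2× c (aromatic, H1) → no; 1× Br (H0) → no; 1× Cl (H0) → no; 1× C (H0) → no; 2× O (H0) → no; 1× N (H2) → no; 1× N (charge +1, H0) → no; 1× O (charge -1, H0) → no; 1× S (H1) → no; 1× C (H1) → no; 2× C (H3) → no.
That gives 8 matching atoms.

8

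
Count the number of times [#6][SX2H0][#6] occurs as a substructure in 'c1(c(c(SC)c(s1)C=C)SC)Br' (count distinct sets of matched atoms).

2

[#6][SX2H0][#6] is the SMARTS for a thioether: an aliphatic sulfur bridging two carbons with no H on the sulfur.
The molecule carries 2 separate instances of a methylthio ether (-SCH3) meeting every constraint; each maps to a distinct set of atoms, giving 2 matches.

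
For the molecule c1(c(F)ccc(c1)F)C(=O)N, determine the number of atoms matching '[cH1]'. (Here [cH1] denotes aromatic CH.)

The query [cH1] means: aromatic carbon bearing exactly one hydrogen.
Check the 11 heavy atoms by environment: 3× c (aromatic, H0) → no; 3× c (aromatic, H1) → match; 2× F (H0) → no; 1× C (H0) → no; 1× O (H0) → no; 1× N (H2) → no.
That gives 3 matching atoms.

3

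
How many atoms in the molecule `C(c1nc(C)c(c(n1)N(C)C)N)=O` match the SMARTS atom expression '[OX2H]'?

The query [OX2H] means: aliphatic oxygen with two connections, one of which is H — an -OH oxygen.
Check the 13 heavy atoms by environment: 2× n (aromatic, H0, X2) → no; 4× c (aromatic, H0, X3) → no; 1× C (H1, X3) → no; 1× O (H0, X1) → no; 3× C (H3, X4) → no; 1× N (H0, X3) → no; 1× N (H2, X3) → no.
No environment satisfies the query, so 0 matching atoms.

0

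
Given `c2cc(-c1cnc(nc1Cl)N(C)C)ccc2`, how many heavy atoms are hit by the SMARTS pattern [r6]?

12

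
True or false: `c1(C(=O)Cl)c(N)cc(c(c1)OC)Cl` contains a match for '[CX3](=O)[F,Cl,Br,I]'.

True

The pattern [CX3](=O)[F,Cl,Br,I] describes a carbonyl carbon bonded to a halogen — an acyl halide.
The molecule carries an acyl chloride (-C(=O)Cl), whose atoms satisfy every constraint of the query, so the pattern matches.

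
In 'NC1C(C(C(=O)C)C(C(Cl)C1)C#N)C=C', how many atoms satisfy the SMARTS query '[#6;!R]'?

5

The query [#6;!R] means: carbon not in any ring.
Check the 15 heavy atoms by environment: 6× C (in 6-ring) → no; 5× C (acyclic) → match; 1× O (acyclic) → no; 1× Cl (acyclic) → no; 2× N (acyclic) → no.
That gives 5 matching atoms.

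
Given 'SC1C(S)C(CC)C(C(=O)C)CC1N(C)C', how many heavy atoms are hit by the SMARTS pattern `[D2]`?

2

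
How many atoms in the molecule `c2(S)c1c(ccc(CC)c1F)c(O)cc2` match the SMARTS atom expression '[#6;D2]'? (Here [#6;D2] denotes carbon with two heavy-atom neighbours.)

5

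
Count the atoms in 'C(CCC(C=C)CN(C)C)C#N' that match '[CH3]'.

2

The query [CH3] means: aliphatic carbon with exactly three hydrogens.
Check the 12 heavy atoms by environment: 5× C (H2) → no; 2× C (H1) → no; 1× C (H0) → no; 2× N (H0) → no; 2× C (H3) → match.
That gives 2 matching atoms.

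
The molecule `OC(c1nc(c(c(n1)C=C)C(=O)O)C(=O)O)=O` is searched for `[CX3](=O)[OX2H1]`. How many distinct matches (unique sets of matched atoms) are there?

3

[CX3](=O)[OX2H1] is the SMARTS for a carboxylic acid: an sp2 carbon double-bonded to O and single-bonded to an -OH oxygen.
The molecule carries 3 separate instances of a carboxylic acid group (-C(=O)OH) meeting every constraint; each maps to a distinct set of atoms, giving 3 matches.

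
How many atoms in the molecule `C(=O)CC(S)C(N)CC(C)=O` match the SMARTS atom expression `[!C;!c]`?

The query [!C;!c] means: neither aliphatic nor aromatic carbon — same as [!#6].
Check the 11 heavy atoms by environment: 7× C → no; 1× N → match; 2× O → match; 1× S → match.
Summing the matching environments: 1 + 2 + 1 = 4 matching atoms.

4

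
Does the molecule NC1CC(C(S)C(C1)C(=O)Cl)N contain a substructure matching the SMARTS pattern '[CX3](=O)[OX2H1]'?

No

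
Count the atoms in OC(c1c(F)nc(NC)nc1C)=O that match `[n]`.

2

Check the 13 heavy atoms by environment: 2× n (aromatic) → match; 4× c (aromatic) → no; 3× C → no; 2× O → no; 1× N → no; 1× F → no.
That gives 2 matching atoms.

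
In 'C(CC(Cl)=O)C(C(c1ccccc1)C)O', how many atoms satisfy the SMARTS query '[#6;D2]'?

Check the 15 heavy atoms by environment: 1× C (D1) → no; 3× C (D3) → no; 2× C (D2) → match; 1× c (aromatic, D3) → no; 5× c (aromatic, D2) → match; 2× O (D1) → no; 1× Cl (D1) → no.
Summing the matching environments: 2 + 5 = 7 matching atoms.

7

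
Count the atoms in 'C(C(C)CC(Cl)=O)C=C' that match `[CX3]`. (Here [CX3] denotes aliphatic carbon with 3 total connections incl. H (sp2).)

3

The query [CX3] means: C with X3: aliphatic carbon with exactly 3 total connections.
Check the 9 heavy atoms by environment: 4× C (X4) → no; 3× C (X3) → match; 1× O (X1) → no; 1× Cl (X1) → no.
That gives 3 matching atoms.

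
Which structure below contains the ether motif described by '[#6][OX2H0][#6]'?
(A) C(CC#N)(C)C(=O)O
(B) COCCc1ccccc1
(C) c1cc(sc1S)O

B

[#6][OX2H0][#6] describes an aliphatic oxygen bridging two carbons with no H on the oxygen (an ether).
(A) has a carboxylic acid group (-C(=O)OH) but the -OH oxygen has H1; the =O is OX1, not OX2.
(B) contains a methoxy ether (-OCH3), which satisfies every atom and bond constraint.
(C) has a hydroxyl group (-OH) but the oxygen has H1, not H0 bridging two carbons.
So the answer is (B).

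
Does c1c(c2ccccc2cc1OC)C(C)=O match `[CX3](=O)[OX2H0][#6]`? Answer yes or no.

No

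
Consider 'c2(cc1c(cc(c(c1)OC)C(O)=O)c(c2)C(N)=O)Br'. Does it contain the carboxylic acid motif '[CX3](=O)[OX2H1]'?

The pattern [CX3](=O)[OX2H1] describes an sp2 carbon double-bonded to O and single-bonded to an -OH oxygen — a carboxylic acid.
The molecule carries a carboxylic acid group (-C(=O)OH), whose atoms satisfy every constraint of the query, so the pattern matches.

Yes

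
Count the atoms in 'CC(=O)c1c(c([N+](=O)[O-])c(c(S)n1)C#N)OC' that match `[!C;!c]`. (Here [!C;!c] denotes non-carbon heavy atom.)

8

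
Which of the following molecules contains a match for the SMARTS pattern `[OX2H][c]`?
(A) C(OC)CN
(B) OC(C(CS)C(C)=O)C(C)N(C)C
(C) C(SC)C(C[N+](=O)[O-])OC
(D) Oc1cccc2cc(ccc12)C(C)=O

D

[OX2H][c] describes a hydroxyl oxygen attached to an aromatic carbon (a phenol).
(A) has a methoxy ether (-OCH3) but the oxygen has H0, not H1.
(B) has a hydroxyl group (-OH) but the -OH is on an aliphatic carbon, not an aromatic c.
(C) has a methoxy ether (-OCH3) but the oxygen has H0, not H1.
(D) contains a hydroxyl group (-OH), which satisfies every atom and bond constraint.
So the answer is (D).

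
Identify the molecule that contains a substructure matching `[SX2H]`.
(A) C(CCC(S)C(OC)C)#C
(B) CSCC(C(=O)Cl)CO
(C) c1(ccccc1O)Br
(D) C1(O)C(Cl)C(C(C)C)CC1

A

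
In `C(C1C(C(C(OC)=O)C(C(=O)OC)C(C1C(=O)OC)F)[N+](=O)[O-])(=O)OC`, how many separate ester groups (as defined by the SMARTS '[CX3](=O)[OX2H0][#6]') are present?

[CX3](=O)[OX2H0][#6] is the SMARTS for an ester: a carbonyl carbon bonded to an oxygen that is itself bonded to carbon (no H on that O).
The molecule carries 4 separate instances of a methyl-ester group (-C(=O)OCH3) meeting every constraint; each maps to a distinct set of atoms, giving 4 matches.

4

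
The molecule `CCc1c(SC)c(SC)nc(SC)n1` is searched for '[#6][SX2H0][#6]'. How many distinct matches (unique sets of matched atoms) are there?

3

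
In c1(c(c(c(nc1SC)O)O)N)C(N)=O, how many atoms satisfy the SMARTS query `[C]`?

2

Check the 14 heavy atoms by environment: 1× n (aromatic) → no; 5× c (aromatic) → no; 2× N → no; 1× S → no; 2× C → match; 3× O → no.
That gives 2 matching atoms.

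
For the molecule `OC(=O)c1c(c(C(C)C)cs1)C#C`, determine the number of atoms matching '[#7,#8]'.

2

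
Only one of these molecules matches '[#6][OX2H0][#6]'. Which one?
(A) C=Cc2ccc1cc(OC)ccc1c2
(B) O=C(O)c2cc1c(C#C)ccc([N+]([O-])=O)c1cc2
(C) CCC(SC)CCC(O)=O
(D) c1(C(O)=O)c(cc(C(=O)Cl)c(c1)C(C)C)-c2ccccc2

A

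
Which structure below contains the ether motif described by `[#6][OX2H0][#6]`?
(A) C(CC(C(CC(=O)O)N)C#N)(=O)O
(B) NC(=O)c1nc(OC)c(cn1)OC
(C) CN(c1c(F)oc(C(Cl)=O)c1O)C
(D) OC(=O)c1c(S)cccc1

B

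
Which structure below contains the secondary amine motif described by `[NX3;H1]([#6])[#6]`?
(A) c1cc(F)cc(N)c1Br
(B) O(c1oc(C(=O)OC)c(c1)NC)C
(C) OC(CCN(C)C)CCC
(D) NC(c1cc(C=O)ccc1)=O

[NX3;H1]([#6])[#6] describes a trivalent nitrogen with one H, bonded to two carbons (a secondary amine).
(A) has a primary amino group (-NH2) but the nitrogen has H2 and only one carbon neighbour.
(B) contains an N-methylamino group (-NHCH3), which satisfies every atom and bond constraint.
(C) has a dimethylamino group (-N(CH3)2) but the nitrogen has H0, not H1.
(D) has a primary amide (-C(=O)NH2) but the -C(=O)NH2 nitrogen has H2, not H1.
So the answer is (B).

B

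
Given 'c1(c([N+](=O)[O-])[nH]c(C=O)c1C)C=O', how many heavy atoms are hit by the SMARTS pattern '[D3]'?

5

Check the 13 heavy atoms by environment: 1× n (aromatic, D2) → no; 4× c (aromatic, D3) → match; 1× N (charge +1, D3) → match; 1× O (charge -1, D1) → no; 3× O (D1) → no; 1× C (D1) → no; 2× C (D2) → no.
Summing the matching environments: 4 + 1 = 5 matching atoms.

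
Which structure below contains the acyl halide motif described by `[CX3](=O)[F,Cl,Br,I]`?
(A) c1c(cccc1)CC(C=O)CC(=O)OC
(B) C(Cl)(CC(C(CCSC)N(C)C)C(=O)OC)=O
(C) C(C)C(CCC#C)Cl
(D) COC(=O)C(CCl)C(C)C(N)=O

B

[CX3](=O)[F,Cl,Br,I] describes a carbonyl carbon bonded to a halogen (an acyl halide).
(A) has a methyl-ester group (-C(=O)OCH3) but the carbonyl is bonded to -O-C, not to a halogen.
(B) contains an acyl chloride (-C(=O)Cl), which satisfies every atom and bond constraint.
(C) has a chloro substituent but the Cl is not on a carbonyl carbon.
(D) has a chloro substituent but the Cl is not on a carbonyl carbon.
So the answer is (B).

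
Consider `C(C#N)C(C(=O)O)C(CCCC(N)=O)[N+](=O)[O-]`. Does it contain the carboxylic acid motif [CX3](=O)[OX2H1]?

Yes

The pattern [CX3](=O)[OX2H1] describes an sp2 carbon double-bonded to O and single-bonded to an -OH oxygen — a carboxylic acid.
The molecule carries a carboxylic acid group (-C(=O)OH), whose atoms satisfy every constraint of the query, so the pattern matches.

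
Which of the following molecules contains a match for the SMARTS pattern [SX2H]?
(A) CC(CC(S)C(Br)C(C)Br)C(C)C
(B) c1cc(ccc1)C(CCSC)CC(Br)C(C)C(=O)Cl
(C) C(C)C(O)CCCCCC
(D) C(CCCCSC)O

[SX2H] describes an aliphatic sulfur with two connections, one being H (a thiol).
(A) contains a thiol (-SH), which satisfies every atom and bond constraint.
(B) has a methylthio ether (-SCH3) but the sulfur has H0 (bonded to two carbons), not H1.
(C) has a hydroxyl group (-OH) but it is an -OH, not an -SH.
(D) has a hydroxyl group (-OH) but it is an -OH, not an -SH.
So the answer is (A).

A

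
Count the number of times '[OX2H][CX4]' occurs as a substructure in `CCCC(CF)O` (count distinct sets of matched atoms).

1

[OX2H][CX4] is the SMARTS for an aliphatic alcohol: a hydroxyl oxygen bound to an sp3 (X4) carbon.
Exactly one fragment in the molecule meets all constraints, giving 1 match.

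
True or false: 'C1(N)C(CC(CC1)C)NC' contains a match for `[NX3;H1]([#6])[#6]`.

True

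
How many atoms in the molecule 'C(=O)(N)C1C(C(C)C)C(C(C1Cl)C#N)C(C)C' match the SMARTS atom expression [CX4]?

11

The query [CX4] means: C with X4: aliphatic carbon with exactly 4 total connections (bonds + H).
Check the 17 heavy atoms by environment: 11× C (X4) → match; 1× C (X2) → no; 1× N (X1) → no; 1× C (X3) → no; 1× O (X1) → no; 1× N (X3) → no; 1× Cl (X1) → no.
That gives 11 matching atoms.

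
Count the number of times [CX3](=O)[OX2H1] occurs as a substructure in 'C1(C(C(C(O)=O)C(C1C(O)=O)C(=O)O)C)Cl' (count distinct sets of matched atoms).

[CX3](=O)[OX2H1] is the SMARTS for a carboxylic acid: an sp2 carbon double-bonded to O and single-bonded to an -OH oxygen.
The molecule carries 3 separate instances of a carboxylic acid group (-C(=O)OH) meeting every constraint; each maps to a distinct set of atoms, giving 3 matches.

3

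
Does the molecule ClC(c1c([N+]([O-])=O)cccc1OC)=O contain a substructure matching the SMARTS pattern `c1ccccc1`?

The pattern c1ccccc1 describes six aromatic carbons in a ring — a benzene ring.
The required atom environment is present in the molecule, so the pattern matches.

Yes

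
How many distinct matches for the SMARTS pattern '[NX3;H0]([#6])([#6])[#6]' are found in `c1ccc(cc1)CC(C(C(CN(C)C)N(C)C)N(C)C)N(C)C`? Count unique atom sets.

4

[NX3;H0]([#6])([#6])[#6] is the SMARTS for a tertiary amine: a trivalent nitrogen with no H, bonded to three carbons.
The molecule carries 4 separate instances of a dimethylamino group (-N(CH3)2) meeting every constraint; each maps to a distinct set of atoms, giving 4 matches.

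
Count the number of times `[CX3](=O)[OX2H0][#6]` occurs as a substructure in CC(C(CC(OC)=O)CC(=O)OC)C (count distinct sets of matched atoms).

[CX3](=O)[OX2H0][#6] is the SMARTS for an ester: a carbonyl carbon bonded to an oxygen that is itself bonded to carbon (no H on that O).
The molecule carries 2 separate instances of a methyl-ester group (-C(=O)OCH3) meeting every constraint; each maps to a distinct set of atoms, giving 2 matches.

2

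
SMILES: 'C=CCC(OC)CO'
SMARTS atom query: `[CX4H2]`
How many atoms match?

2

The query [CX4H2] means: sp3 carbon (X4) with exactly two hydrogens.
Check the 8 heavy atoms by environment: 2× C (H2, X4) → match; 1× C (H1, X4) → no; 1× C (H1, X3) → no; 1× C (H2, X3) → no; 1× O (H1, X2) → no; 1× O (H0, X2) → no; 1× C (H3, X4) → no.
That gives 2 matching atoms.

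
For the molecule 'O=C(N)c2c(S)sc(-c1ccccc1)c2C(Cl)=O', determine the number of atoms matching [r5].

Check the 18 heavy atoms by environment: 1× s (aromatic, in 5-ring) → match; 4× c (aromatic, in 5-ring) → match; 2× C (acyclic) → no; 2× O (acyclic) → no; 1× Cl (acyclic) → no; 1× S (acyclic) → no; 6× c (aromatic, in 6-ring) → no; 1× N (acyclic) → no.
Summing the matching environments: 1 + 4 = 5 matching atoms.

5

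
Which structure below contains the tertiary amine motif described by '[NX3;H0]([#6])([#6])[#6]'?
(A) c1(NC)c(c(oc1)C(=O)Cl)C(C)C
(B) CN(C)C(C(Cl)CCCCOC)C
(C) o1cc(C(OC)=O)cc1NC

B

[NX3;H0]([#6])([#6])[#6] describes a trivalent nitrogen with no H, bonded to three carbons (a tertiary amine).
(A) has an N-methylamino group (-NHCH3) but the nitrogen still has one H (H1), not H0.
(B) contains a dimethylamino group (-N(CH3)2), which satisfies every atom and bond constraint.
(C) has an N-methylamino group (-NHCH3) but the nitrogen still has one H (H1), not H0.
So the answer is (B).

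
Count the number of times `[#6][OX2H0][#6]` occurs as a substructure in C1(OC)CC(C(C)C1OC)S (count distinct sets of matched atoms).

2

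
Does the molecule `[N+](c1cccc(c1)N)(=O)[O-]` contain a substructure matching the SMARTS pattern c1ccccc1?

Yes

The pattern c1ccccc1 describes six aromatic carbons in a ring — a benzene ring.
The required atom environment is present in the molecule, so the pattern matches.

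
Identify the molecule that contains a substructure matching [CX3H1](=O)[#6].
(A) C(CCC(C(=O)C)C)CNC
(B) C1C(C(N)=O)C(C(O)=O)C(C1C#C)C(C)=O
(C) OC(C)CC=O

C

[CX3H1](=O)[#6] describes an sp2 carbon with one H, double-bonded to O and single-bonded to carbon (an aldehyde).
(A) has an acetyl/ketone group (-C(=O)CH3) but the carbonyl carbon has H0 (two carbon neighbours), not H1.
(B) has a carboxylic acid group (-C(=O)OH) but the carbonyl carbon has H0 and is bonded to O, not H1.
(C) contains an aldehyde (-CHO), which satisfies every atom and bond constraint.
So the answer is (C).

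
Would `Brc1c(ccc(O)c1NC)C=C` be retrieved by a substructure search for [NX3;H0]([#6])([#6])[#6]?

No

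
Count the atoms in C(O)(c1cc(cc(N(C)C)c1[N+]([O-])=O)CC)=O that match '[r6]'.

6

The query [r6] means: r6 matches atoms in a six-membered ring.
Check the 17 heavy atoms by environment: 6× c (aromatic, in 6-ring) → match; 5× C (acyclic) → no; 1× N (acyclic) → no; 3× O (acyclic) → no; 1× N (charge +1, acyclic) → no; 1× O (charge -1, acyclic) → no.
That gives 6 matching atoms.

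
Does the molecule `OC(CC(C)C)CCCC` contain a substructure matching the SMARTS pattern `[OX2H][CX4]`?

Yes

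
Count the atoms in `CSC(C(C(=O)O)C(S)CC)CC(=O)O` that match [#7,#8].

4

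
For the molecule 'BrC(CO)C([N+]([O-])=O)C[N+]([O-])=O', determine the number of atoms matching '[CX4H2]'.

2

Check the 12 heavy atoms by environment: 2× C (H2, X4) → match; 2× C (H1, X4) → no; 2× N (charge +1, H0, X3) → no; 2× O (charge -1, H0, X1) → no; 2× O (H0, X1) → no; 1× O (H1, X2) → no; 1× Br (H0, X1) → no.
That gives 2 matching atoms.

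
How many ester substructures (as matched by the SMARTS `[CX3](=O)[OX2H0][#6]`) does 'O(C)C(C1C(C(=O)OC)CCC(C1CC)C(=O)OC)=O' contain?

3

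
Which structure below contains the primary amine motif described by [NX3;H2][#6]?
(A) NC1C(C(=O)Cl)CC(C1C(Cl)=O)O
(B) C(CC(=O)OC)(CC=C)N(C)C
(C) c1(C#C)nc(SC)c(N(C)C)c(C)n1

A

[NX3;H2][#6] describes a trivalent nitrogen with two H attached to carbon (a primary amine).
(A) contains a primary amino group (-NH2), which satisfies every atom and bond constraint.
(B) has a dimethylamino group (-N(CH3)2) but the nitrogen has H0, not H2.
(C) has a dimethylamino group (-N(CH3)2) but the nitrogen has H0, not H2.
So the answer is (A).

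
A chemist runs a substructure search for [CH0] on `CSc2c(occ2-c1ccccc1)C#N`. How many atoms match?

Check the 15 heavy atoms by environment: 1× o (aromatic, H0) → no; 6× c (aromatic, H1) → no; 4× c (aromatic, H0) → no; 1× S (H0) → no; 1× C (H3) → no; 1× C (H0) → match; 1× N (H0) → no.
That gives 1 matching atom.

1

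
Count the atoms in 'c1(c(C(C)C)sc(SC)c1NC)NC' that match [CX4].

6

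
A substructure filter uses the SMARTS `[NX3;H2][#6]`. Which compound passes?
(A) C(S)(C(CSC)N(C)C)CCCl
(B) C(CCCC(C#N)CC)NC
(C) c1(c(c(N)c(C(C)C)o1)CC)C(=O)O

[NX3;H2][#6] describes a trivalent nitrogen with two H attached to carbon (a primary amine).
(A) has a dimethylamino group (-N(CH3)2) but the nitrogen has H0, not H2.
(B) has an N-methylamino group (-NHCH3) but the nitrogen bears two carbons and only one H (H1), not H2.
(C) contains a primary amino group (-NH2), which satisfies every atom and bond constraint.
So the answer is (C).

C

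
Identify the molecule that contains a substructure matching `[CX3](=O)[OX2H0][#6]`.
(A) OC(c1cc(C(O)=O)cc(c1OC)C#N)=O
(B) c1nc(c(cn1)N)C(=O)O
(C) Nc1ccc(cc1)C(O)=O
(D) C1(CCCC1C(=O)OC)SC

D

[CX3](=O)[OX2H0][#6] describes a carbonyl carbon bonded to an oxygen that is itself bonded to carbon (no H on that O) (an ester).
(A) has a carboxylic acid group (-C(=O)OH) but the singly-bonded O carries H (OX2H1, not H0).
(B) has a carboxylic acid group (-C(=O)OH) but the singly-bonded O carries H (OX2H1, not H0).
(C) has a carboxylic acid group (-C(=O)OH) but the singly-bonded O carries H (OX2H1, not H0).
(D) contains a methyl-ester group (-C(=O)OCH3), which satisfies every atom and bond constraint.
So the answer is (D).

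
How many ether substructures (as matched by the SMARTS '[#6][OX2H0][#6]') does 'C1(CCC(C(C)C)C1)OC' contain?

1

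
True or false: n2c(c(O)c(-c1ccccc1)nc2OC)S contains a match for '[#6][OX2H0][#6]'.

The pattern [#6][OX2H0][#6] describes an aliphatic oxygen bridging two carbons with no H on the oxygen — an ether.
The molecule carries a methoxy ether (-OCH3), whose atoms satisfy every constraint of the query, so the pattern matches.

True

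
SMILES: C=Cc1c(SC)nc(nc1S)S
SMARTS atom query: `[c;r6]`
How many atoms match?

4

Check the 12 heavy atoms by environment: 2× n (aromatic, in 6-ring) → no; 4× c (aromatic, in 6-ring) → match; 3× S (acyclic) → no; 3× C (acyclic) → no.
That gives 4 matching atoms.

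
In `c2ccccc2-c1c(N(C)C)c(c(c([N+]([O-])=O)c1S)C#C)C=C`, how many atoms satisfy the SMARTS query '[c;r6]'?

12

The query [c;r6] means: aromatic carbon that belongs to a six-membered ring.
Check the 23 heavy atoms by environment: 12× c (aromatic, in 6-ring) → match; 1× N (charge +1, acyclic) → no; 1× O (charge -1, acyclic) → no; 1× O (acyclic) → no; 1× N (acyclic) → no; 6× C (acyclic) → no; 1× S (acyclic) → no.
That gives 12 matching atoms.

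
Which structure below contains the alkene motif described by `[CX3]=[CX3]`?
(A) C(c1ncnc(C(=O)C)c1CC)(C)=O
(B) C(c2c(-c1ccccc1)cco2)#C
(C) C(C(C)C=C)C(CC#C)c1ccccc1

[CX3]=[CX3] describes a non-aromatic C=C double bond between two sp2 carbons (an alkene).
(A) has an ethyl group (-CH2CH3) but its C-C bond is a single bond between CX4 carbons, not CX3=CX3.
(B) has an ethynyl group (-C#CH) but the C-C bond is a triple bond, not a double bond.
(C) contains a vinyl group (-CH=CH2), which satisfies every atom and bond constraint.
So the answer is (C).

C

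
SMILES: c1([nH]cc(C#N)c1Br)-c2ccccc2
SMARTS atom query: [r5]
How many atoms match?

Check the 14 heavy atoms by environment: 1× n (aromatic, in 5-ring) → match; 4× c (aromatic, in 5-ring) → match; 6× c (aromatic, in 6-ring) → no; 1× Br (acyclic) → no; 1× C (acyclic) → no; 1× N (acyclic) → no.
Summing the matching environments: 1 + 4 = 5 matching atoms.

5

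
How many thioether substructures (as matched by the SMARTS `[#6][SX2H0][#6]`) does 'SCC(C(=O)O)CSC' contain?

[#6][SX2H0][#6] is the SMARTS for a thioether: an aliphatic sulfur bridging two carbons with no H on the sulfur.
Exactly one fragment in the molecule meets all constraints, giving 1 match.

1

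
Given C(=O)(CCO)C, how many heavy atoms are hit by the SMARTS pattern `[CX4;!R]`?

The query [CX4;!R] means: aliphatic carbon with four total connections, not in a ring.
Check the 6 heavy atoms by environment: 3× C (X4, acyclic) → match; 1× C (X3, acyclic) → no; 1× O (X1, acyclic) → no; 1× O (X2, acyclic) → no.
That gives 3 matching atoms.

3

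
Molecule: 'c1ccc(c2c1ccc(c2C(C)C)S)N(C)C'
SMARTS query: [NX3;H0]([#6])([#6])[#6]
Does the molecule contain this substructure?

The pattern [NX3;H0]([#6])([#6])[#6] describes a trivalent nitrogen with no H, bonded to three carbons — a tertiary amine.
The molecule carries a dimethylamino group (-N(CH3)2), whose atoms satisfy every constraint of the query, so the pattern matches.

Yes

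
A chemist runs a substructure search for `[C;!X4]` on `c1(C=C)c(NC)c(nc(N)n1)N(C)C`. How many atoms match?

2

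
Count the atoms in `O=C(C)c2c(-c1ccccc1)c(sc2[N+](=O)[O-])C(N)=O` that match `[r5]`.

5

The query [r5] means: r5 matches atoms in a five-membered ring.
Check the 20 heavy atoms by environment: 1× s (aromatic, in 5-ring) → match; 4× c (aromatic, in 5-ring) → match; 1× N (charge +1, acyclic) → no; 1× O (charge -1, acyclic) → no; 3× O (acyclic) → no; 3× C (acyclic) → no; 1× N (acyclic) → no; 6× c (aromatic, in 6-ring) → no.
Summing the matching environments: 1 + 4 = 5 matching atoms.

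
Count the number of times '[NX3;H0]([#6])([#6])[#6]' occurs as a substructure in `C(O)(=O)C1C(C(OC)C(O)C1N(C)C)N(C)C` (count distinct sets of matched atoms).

2

[NX3;H0]([#6])([#6])[#6] is the SMARTS for a tertiary amine: a trivalent nitrogen with no H, bonded to three carbons.
The molecule carries 2 separate instances of a dimethylamino group (-N(CH3)2) meeting every constraint; each maps to a distinct set of atoms, giving 2 matches.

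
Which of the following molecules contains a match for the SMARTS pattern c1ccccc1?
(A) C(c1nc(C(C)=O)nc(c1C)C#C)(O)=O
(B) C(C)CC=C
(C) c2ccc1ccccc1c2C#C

C

c1ccccc1 describes six aromatic carbons in a ring (a benzene ring).
(A) has a methyl group (-CH3) but no six-membered all-carbon aromatic ring is present.
(B) has a methyl group (-CH3) but no six-membered all-carbon aromatic ring is present.
(C) contains the required atom environment, so the pattern matches.
So the answer is (C).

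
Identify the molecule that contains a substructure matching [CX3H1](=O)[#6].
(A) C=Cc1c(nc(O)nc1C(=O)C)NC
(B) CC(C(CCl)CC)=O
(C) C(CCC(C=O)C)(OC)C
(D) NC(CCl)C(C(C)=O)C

C

[CX3H1](=O)[#6] describes an sp2 carbon with one H, double-bonded to O and single-bonded to carbon (an aldehyde).
(A) has an acetyl/ketone group (-C(=O)CH3) but the carbonyl carbon has H0 (two carbon neighbours), not H1.
(B) has an acetyl/ketone group (-C(=O)CH3) but the carbonyl carbon has H0 (two carbon neighbours), not H1.
(C) contains an aldehyde (-CHO), which satisfies every atom and bond constraint.
(D) has an acetyl/ketone group (-C(=O)CH3) but the carbonyl carbon has H0 (two carbon neighbours), not H1.
So the answer is (C).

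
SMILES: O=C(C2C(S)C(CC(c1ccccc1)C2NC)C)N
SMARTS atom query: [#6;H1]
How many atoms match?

10

The query [#6;H1] means: any carbon bearing exactly one hydrogen.
Check the 19 heavy atoms by environment: 5× C (H1) → match; 1× C (H2) → no; 2× C (H3) → no; 1× C (H0) → no; 1× O (H0) → no; 1× N (H2) → no; 1× S (H1) → no; 1× c (aromatic, H0) → no; 5× c (aromatic, H1) → match; 1× N (H1) → no.
Summing the matching environments: 5 + 5 = 10 matching atoms.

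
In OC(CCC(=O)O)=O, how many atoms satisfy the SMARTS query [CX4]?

2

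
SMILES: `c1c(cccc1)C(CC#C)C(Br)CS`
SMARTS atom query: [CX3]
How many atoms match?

0

The query [CX3] means: C with X3: aliphatic carbon with exactly 3 total connections.
Check the 14 heavy atoms by environment: 4× C (X4) → no; 6× c (aromatic, X3) → no; 1× S (X2) → no; 1× Br (X1) → no; 2× C (X2) → no.
No environment satisfies the query, so 0 matching atoms.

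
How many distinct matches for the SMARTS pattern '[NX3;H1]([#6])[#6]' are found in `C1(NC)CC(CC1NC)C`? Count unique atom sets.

2

[NX3;H1]([#6])[#6] is the SMARTS for a secondary amine: a trivalent nitrogen with one H, bonded to two carbons.
The molecule carries 2 separate instances of an N-methylamino group (-NHCH3) meeting every constraint; each maps to a distinct set of atoms, giving 2 matches.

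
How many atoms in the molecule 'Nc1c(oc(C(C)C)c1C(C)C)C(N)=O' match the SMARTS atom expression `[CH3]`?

4

The query [CH3] means: aliphatic carbon with exactly three hydrogens.
Check the 15 heavy atoms by environment: 1× o (aromatic, H0) → no; 4× c (aromatic, H0) → no; 2× N (H2) → no; 2× C (H1) → no; 4× C (H3) → match; 1× C (H0) → no; 1× O (H0) → no.
That gives 4 matching atoms.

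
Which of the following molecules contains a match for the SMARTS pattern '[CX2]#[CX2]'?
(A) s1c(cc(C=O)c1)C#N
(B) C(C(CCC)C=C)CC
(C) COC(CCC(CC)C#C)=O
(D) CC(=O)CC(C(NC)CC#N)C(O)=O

C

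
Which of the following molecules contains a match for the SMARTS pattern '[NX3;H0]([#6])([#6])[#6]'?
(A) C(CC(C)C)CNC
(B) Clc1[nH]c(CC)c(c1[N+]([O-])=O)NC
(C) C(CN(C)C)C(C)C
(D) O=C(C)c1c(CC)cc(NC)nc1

[NX3;H0]([#6])([#6])[#6] describes a trivalent nitrogen with no H, bonded to three carbons (a tertiary amine).
(A) has an N-methylamino group (-NHCH3) but the nitrogen still has one H (H1), not H0.
(B) has an N-methylamino group (-NHCH3) but the nitrogen still has one H (H1), not H0.
(C) contains a dimethylamino group (-N(CH3)2), which satisfies every atom and bond constraint.
(D) has an N-methylamino group (-NHCH3) but the nitrogen still has one H (H1), not H0.
So the answer is (C).

C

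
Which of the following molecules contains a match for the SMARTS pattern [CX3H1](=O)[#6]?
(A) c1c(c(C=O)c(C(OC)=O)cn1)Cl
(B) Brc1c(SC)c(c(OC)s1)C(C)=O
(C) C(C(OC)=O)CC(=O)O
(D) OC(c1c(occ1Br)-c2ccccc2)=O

A

[CX3H1](=O)[#6] describes an sp2 carbon with one H, double-bonded to O and single-bonded to carbon (an aldehyde).
(A) contains an aldehyde (-CHO), which satisfies every atom and bond constraint.
(B) has an acetyl/ketone group (-C(=O)CH3) but the carbonyl carbon has H0 (two carbon neighbours), not H1.
(C) has a methyl-ester group (-C(=O)OCH3) but the carbonyl carbon has H0, not H1.
(D) has a carboxylic acid group (-C(=O)OH) but the carbonyl carbon has H0 and is bonded to O, not H1.
So the answer is (A).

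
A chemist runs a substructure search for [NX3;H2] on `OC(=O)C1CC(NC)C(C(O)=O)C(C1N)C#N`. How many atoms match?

1

The query [NX3;H2] means: aliphatic N with 3 total connections, two of them H — an -NH2 nitrogen (amine or amide).
Check the 17 heavy atoms by environment: 5× C (H1, X4) → no; 1× C (H2, X4) → no; 1× N (H2, X3) → match; 2× C (H0, X3) → no; 2× O (H0, X1) → no; 2× O (H1, X2) → no; 1× N (H1, X3) → no; 1× C (H3, X4) → no; 1× C (H0, X2) → no; 1× N (H0, X1) → no.
That gives 1 matching atom.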